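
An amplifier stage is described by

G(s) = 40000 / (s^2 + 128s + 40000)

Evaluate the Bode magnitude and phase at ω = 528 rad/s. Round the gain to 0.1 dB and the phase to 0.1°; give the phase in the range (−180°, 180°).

-15.9 dB, -164.2°

At s = jω = j528:
quadratic: (j528)² + 128·j528 + 40000 = -238784 + j67584 → |·| ≈ 2.4816e+05, ∠ ≈ 164.20°
|G| = 40000 / 2.4816e+05 ≈ 0.16119
Gain = 20 log₁₀(0.16119) ≈ -15.85 dB
∠G = 0.00° − 164.20° = -164.20°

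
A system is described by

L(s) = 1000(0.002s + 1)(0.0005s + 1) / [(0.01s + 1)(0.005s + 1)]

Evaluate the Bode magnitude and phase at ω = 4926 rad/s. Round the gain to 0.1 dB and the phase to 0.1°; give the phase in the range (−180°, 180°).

26.7 dB, -24.4°

At ω = 4926 rad/s:
zero (1 + j4926·0.002) = 1 + j9.852 → |·| ≈ 9.9026, ∠ ≈ 84.20°
zero (1 + j4926·0.0005) = 1 + j2.463 → |·| ≈ 2.6583, ∠ ≈ 67.90°
pole (1 + j4926·0.01) = 1 + j49.26 → |·| ≈ 49.27, ∠ ≈ 88.84°
pole (1 + j4926·0.005) = 1 + j24.63 → |·| ≈ 24.65, ∠ ≈ 87.68°
|L| = 1000 · 9.9026 · 2.6583 / (49.27 · 24.65) ≈ 21.675
Gain = 20 log₁₀(21.675) ≈ 26.72 dB
∠L = (84.20° + 67.90°) − (88.84° + 87.68°) = -24.42°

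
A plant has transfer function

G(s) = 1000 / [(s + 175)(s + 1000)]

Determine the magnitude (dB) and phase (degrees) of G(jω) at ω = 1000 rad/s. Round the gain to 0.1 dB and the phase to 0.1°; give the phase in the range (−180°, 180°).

At s = jω = j1000:
pole (s+175): 175 + j1000 → |·| = √(175²+1000²) = √1030625 ≈ 1015.2, ∠ = arctan(1000/175) ≈ 80.07°
pole (s+1000): 1000 + j1000 → |·| = √(1000²+1000²) = √2000000 ≈ 1414.2, ∠ = arctan(1000/1000) ≈ 45.00°
|G| = 1000 / 1.4357e+06 ≈ 0.00069652
Gain = 20 log₁₀(0.00069652) ≈ -63.14 dB
∠G = 0.00° − 125.07° = -125.07°

-63.1 dB, -125.1°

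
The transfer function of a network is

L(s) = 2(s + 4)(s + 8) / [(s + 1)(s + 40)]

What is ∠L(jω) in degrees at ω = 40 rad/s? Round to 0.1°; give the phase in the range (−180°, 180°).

29.4°

At s = jω = j40:
zero (s+4): 4 + j40 → |·| = √(4²+40²) = √1616 ≈ 40.2, ∠ = arctan(40/4) ≈ 84.29°
zero (s+8): 8 + j40 → |·| = √(8²+40²) = √1664 ≈ 40.792, ∠ = arctan(40/8) ≈ 78.69°
pole (s+1): 1 + j40 → |·| = √(1²+40²) = √1601 ≈ 40.012, ∠ = arctan(40/1) ≈ 88.57°
pole (s+40): 40 + j40 → |·| = √(40²+40²) = √3200 ≈ 56.569, ∠ = arctan(40/40) ≈ 45.00°
∠L = 162.98° − 133.57° = 29.41°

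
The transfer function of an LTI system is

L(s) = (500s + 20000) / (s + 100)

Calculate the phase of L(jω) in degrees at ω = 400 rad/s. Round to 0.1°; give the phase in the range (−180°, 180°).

8.3°

Substitute s = j400:
Numerator: 500(j400) + 20000 = 20000 + j200000
Denominator: (j400) + 100 = 100 + j400
|N| = √(20000² + 200000²) ≈ 2.01e+05, ∠N ≈ 84.29°
|D| = √(100² + 400²) ≈ 412.31, ∠D ≈ 75.96°
∠L = 84.29° − 75.96° = 8.33°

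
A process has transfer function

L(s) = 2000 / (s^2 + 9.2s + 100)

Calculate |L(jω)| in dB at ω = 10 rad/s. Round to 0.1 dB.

26.7 dB

At s = jω = j10:
quadratic: (j10)² + 9.2·j10 + 100 = 0 + j92 → |·| ≈ 92, ∠ ≈ 90.00°
|L| = 2000 / 92 ≈ 21.739
Gain = 20 log₁₀(21.739) ≈ 26.74 dB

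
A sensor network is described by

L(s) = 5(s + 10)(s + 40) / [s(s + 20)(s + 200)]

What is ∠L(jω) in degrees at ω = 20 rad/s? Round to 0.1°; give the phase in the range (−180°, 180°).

-50.7°

At s = jω = j20:
zero (s+10): 10 + j20 → |·| = √(10²+20²) = √500 ≈ 22.361, ∠ = arctan(20/10) ≈ 63.43°
zero (s+40): 40 + j20 → |·| = √(40²+20²) = √2000 ≈ 44.721, ∠ = arctan(20/40) ≈ 26.57°
pole (s+20): 20 + j20 → |·| = √(20²+20²) = √800 ≈ 28.284, ∠ = arctan(20/20) ≈ 45.00°
pole (s+200): 200 + j20 → |·| = √(200²+20²) = √40400 ≈ 201, ∠ = arctan(20/200) ≈ 5.71°
pole at origin: |s| = 20, ∠ = 90.00° (in denominator)
∠L = 90.00° − 140.71° = -50.71°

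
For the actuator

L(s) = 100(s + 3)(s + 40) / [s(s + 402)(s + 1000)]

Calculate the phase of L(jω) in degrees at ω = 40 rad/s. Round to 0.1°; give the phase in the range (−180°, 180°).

32.7°

At s = jω = j40:
zero (s+3): 3 + j40 → |·| = √(3²+40²) = √1609 ≈ 40.112, ∠ = arctan(40/3) ≈ 85.71°
zero (s+40): 40 + j40 → |·| = √(40²+40²) = √3200 ≈ 56.569, ∠ = arctan(40/40) ≈ 45.00°
pole (s+402): 402 + j40 → |·| = √(402²+40²) = √163204 ≈ 403.99, ∠ = arctan(40/402) ≈ 5.68°
pole (s+1000): 1000 + j40 → |·| = √(1000²+40²) = √1001600 ≈ 1000.8, ∠ = arctan(40/1000) ≈ 2.29°
pole at origin: |s| = 40, ∠ = 90.00° (in denominator)
∠L = 130.71° − 97.97° = 32.74°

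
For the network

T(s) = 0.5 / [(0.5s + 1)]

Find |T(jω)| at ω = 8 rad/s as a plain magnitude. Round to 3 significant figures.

At ω = 8 rad/s:
pole (1 + j8·0.5) = 1 + j4 → |·| ≈ 4.1231, ∠ ≈ 75.96°
|T| = 0.5 · 1 / (4.1231) ≈ 0.12127

0.121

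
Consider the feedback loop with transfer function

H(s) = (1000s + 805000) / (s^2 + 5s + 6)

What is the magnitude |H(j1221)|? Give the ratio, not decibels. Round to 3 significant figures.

0.981

Substitute s = j1221:
Numerator: 1000(j1221) + 805000 = 805000 + j1221000
Denominator: (j1221)^2 + 5(j1221) + 6 = -1490835 + j6105
|N| = √(805000² + 1221000²) ≈ 1.4625e+06, ∠N ≈ 56.60°
|D| = √(1490835² + 6105²) ≈ 1.4908e+06, ∠D ≈ 179.77°
|H| = 1.4625e+06 / 1.4908e+06 ≈ 0.98102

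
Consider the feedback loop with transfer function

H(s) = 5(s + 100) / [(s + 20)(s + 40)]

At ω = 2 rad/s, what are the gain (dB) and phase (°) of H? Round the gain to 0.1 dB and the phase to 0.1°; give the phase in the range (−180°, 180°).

-4.1 dB, -7.4°

At s = jω = j2:
zero (s+100): 100 + j2 → |·| = √(100²+2²) = √10004 ≈ 100.02, ∠ = arctan(2/100) ≈ 1.15°
pole (s+20): 20 + j2 → |·| = √(20²+2²) = √404 ≈ 20.1, ∠ = arctan(2/20) ≈ 5.71°
pole (s+40): 40 + j2 → |·| = √(40²+2²) = √1604 ≈ 40.05, ∠ = arctan(2/40) ≈ 2.86°
|H| = 5 · 100.02 / 805 ≈ 0.62124
Gain = 20 log₁₀(0.62124) ≈ -4.13 dB
∠H = 1.15° − 8.57° = -7.42°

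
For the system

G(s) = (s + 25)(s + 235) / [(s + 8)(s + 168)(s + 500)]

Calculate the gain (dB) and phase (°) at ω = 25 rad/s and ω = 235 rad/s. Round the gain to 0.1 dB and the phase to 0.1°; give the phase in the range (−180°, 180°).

ω = 25: -48.5 dB, -32.5°; ω = 235: -53.6 dB, -38.7°

At s = jω = j25:
zero (s+25): 25 + j25 → |·| = √(25²+25²) = √1250 ≈ 35.355, ∠ = arctan(25/25) ≈ 45.00°
zero (s+235): 235 + j25 → |·| = √(235²+25²) = √55850 ≈ 236.33, ∠ = arctan(25/235) ≈ 6.07°
pole (s+8): 8 + j25 → |·| = √(8²+25²) = √689 ≈ 26.249, ∠ = arctan(25/8) ≈ 72.26°
pole (s+168): 168 + j25 → |·| = √(168²+25²) = √28849 ≈ 169.85, ∠ = arctan(25/168) ≈ 8.46°
pole (s+500): 500 + j25 → |·| = √(500²+25²) = √250625 ≈ 500.62, ∠ = arctan(25/500) ≈ 2.86°
|G| = 1 · 8355.4 / 2.232e+06 ≈ 0.0037435
Gain = 20 log₁₀(0.0037435) ≈ -48.53 dB
∠G = 51.07° − 83.58° = -32.51°

At s = jω = j235:
zero (s+25): 25 + j235 → |·| = √(25²+235²) = √55850 ≈ 236.33, ∠ = arctan(235/25) ≈ 83.93°
zero (s+235): 235 + j235 → |·| = √(235²+235²) = √110450 ≈ 332.34, ∠ = arctan(235/235) ≈ 45.00°
pole (s+8): 8 + j235 → |·| = √(8²+235²) = √55289 ≈ 235.14, ∠ = arctan(235/8) ≈ 88.05°
pole (s+168): 168 + j235 → |·| = √(168²+235²) = √83449 ≈ 288.88, ∠ = arctan(235/168) ≈ 54.44°
pole (s+500): 500 + j235 → |·| = √(500²+235²) = √305225 ≈ 552.47, ∠ = arctan(235/500) ≈ 25.17°
|G| = 1 · 78542 / 3.7528e+07 ≈ 0.0020929
Gain = 20 log₁₀(0.0020929) ≈ -53.59 dB
∠G = 128.93° − 167.66° = -38.73°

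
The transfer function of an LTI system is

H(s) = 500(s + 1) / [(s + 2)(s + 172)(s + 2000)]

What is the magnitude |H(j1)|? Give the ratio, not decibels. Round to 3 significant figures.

0.000919

At s = jω = j1:
zero (s+1): 1 + j1 → |·| = √(1²+1²) = √2 ≈ 1.4142, ∠ = arctan(1/1) ≈ 45.00°
pole (s+2): 2 + j1 → |·| = √(2²+1²) = √5 ≈ 2.2361, ∠ = arctan(1/2) ≈ 26.57°
pole (s+172): 172 + j1 → |·| = √(172²+1²) = √29585 ≈ 172, ∠ = arctan(1/172) ≈ 0.33°
pole (s+2000): 2000 + j1 → |·| = √(2000²+1²) = √4000001 ≈ 2000, ∠ = arctan(1/2000) ≈ 0.03°
|H| = 500 · 1.4142 / 7.6922e+05 ≈ 0.00091924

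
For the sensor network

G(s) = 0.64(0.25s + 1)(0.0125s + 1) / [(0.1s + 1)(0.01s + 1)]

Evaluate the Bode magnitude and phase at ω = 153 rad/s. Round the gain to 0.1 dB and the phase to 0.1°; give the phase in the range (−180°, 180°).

5.5 dB, 7.8°

At ω = 153 rad/s:
zero (1 + j153·0.25) = 1 + j38.25 → |·| ≈ 38.263, ∠ ≈ 88.50°
zero (1 + j153·0.0125) = 1 + j1.9125 → |·| ≈ 2.1582, ∠ ≈ 62.40°
pole (1 + j153·0.1) = 1 + j15.3 → |·| ≈ 15.333, ∠ ≈ 86.26°
pole (1 + j153·0.01) = 1 + j1.53 → |·| ≈ 1.8278, ∠ ≈ 56.83°
|G| = 0.64 · 38.263 · 2.1582 / (15.333 · 1.8278) ≈ 1.8858
Gain = 20 log₁₀(1.8858) ≈ 5.51 dB
∠G = (88.50° + 62.40°) − (86.26° + 56.83°) = 7.81°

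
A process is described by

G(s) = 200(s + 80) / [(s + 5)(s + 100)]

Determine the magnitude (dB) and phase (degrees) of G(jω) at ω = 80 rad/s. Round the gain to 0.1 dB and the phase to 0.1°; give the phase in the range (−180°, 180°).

At s = jω = j80:
zero (s+80): 80 + j80 → |·| = √(80²+80²) = √12800 ≈ 113.14, ∠ = arctan(80/80) ≈ 45.00°
pole (s+5): 5 + j80 → |·| = √(5²+80²) = √6425 ≈ 80.156, ∠ = arctan(80/5) ≈ 86.42°
pole (s+100): 100 + j80 → |·| = √(100²+80²) = √16400 ≈ 128.06, ∠ = arctan(80/100) ≈ 38.66°
|G| = 200 · 113.14 / 10265 ≈ 2.2044
Gain = 20 log₁₀(2.2044) ≈ 6.87 dB
∠G = 45.00° − 125.08° = -80.08°

6.9 dB, -80.1°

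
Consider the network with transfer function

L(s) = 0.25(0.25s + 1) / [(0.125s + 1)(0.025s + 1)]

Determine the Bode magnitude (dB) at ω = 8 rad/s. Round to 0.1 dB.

At ω = 8 rad/s:
zero (1 + j8·0.25) = 1 + j2 → |·| ≈ 2.2361, ∠ ≈ 63.43°
pole (1 + j8·0.125) = 1 + j1 → |·| ≈ 1.4142, ∠ ≈ 45.00°
pole (1 + j8·0.025) = 1 + j0.2 → |·| ≈ 1.0198, ∠ ≈ 11.31°
|L| = 0.25 · 2.2361 / (1.4142 · 1.0198) ≈ 0.38762
Gain = 20 log₁₀(0.38762) ≈ -8.23 dB

-8.2 dB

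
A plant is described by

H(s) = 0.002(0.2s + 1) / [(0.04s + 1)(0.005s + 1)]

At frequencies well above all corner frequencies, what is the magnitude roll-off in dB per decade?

-20 dB/decade

Each pole contributes −20 dB/decade at high frequency; each zero contributes +20 dB/decade.
Net: 1 zero(s) − 2 pole(s) → -20 dB/decade.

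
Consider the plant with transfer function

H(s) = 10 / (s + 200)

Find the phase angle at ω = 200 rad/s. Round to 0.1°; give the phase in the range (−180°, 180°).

Substitute s = j200:
Numerator: 10 = 10 + j0
Denominator: (j200) + 200 = 200 + j200
|N| = √(10² + 0²) ≈ 10, ∠N ≈ 0.00°
|D| = √(200² + 200²) ≈ 282.84, ∠D ≈ 45.00°
∠H = 0.00° − 45.00° = -45.00°

-45.0°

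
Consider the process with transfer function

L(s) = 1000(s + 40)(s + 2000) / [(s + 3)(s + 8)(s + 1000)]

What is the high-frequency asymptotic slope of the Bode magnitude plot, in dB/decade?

-20 dB/decade

Each pole contributes −20 dB/decade at high frequency; each zero contributes +20 dB/decade.
Net: 2 zero(s) − 3 pole(s) → -20 dB/decade.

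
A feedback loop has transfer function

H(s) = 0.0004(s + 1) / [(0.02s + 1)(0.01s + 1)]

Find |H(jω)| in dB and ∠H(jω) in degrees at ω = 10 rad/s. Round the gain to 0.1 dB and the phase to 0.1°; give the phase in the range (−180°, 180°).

At ω = 10 rad/s:
zero (1 + j10·1) = 1 + j10 → |·| ≈ 10.05, ∠ ≈ 84.29°
pole (1 + j10·0.02) = 1 + j0.2 → |·| ≈ 1.0198, ∠ ≈ 11.31°
pole (1 + j10·0.01) = 1 + j0.1 → |·| ≈ 1.005, ∠ ≈ 5.71°
|H| = 0.0004 · 10.05 / (1.0198 · 1.005) ≈ 0.0039223
Gain = 20 log₁₀(0.0039223) ≈ -48.13 dB
∠H = (84.29°) − (11.31° + 5.71°) = 67.27°

-48.1 dB, 67.3°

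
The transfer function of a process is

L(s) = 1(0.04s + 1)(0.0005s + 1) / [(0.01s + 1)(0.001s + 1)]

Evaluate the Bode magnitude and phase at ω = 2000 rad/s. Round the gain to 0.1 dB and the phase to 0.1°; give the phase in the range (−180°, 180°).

At ω = 2000 rad/s:
zero (1 + j2000·0.04) = 1 + j80 → |·| ≈ 80.006, ∠ ≈ 89.28°
zero (1 + j2000·0.0005) = 1 + j1 → |·| ≈ 1.4142, ∠ ≈ 45.00°
pole (1 + j2000·0.01) = 1 + j20 → |·| ≈ 20.025, ∠ ≈ 87.14°
pole (1 + j2000·0.001) = 1 + j2 → |·| ≈ 2.2361, ∠ ≈ 63.43°
|L| = 1 · 80.006 · 1.4142 / (20.025 · 2.2361) ≈ 2.5268
Gain = 20 log₁₀(2.5268) ≈ 8.05 dB
∠L = (89.28° + 45.00°) − (87.14° + 63.43°) = -16.29°

8.1 dB, -16.3°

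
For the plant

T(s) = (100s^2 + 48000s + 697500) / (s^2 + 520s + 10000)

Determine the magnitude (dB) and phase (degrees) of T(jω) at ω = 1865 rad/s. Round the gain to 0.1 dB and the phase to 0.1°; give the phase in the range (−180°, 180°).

Substitute s = j1865:
Numerator: 100(j1865)^2 + 48000(j1865) + 697500 = -347125000 + j89520000
Denominator: (j1865)^2 + 520(j1865) + 10000 = -3468225 + j969800
|N| = √(347125000² + 89520000²) ≈ 3.5848e+08, ∠N ≈ 165.54°
|D| = √(3468225² + 969800²) ≈ 3.6013e+06, ∠D ≈ 164.38°
|T| = 3.5848e+08 / 3.6013e+06 ≈ 99.542
Gain = 20 log₁₀(99.542) ≈ 39.96 dB
∠T = 165.54° − 164.38° = 1.16°

40.0 dB, 1.2°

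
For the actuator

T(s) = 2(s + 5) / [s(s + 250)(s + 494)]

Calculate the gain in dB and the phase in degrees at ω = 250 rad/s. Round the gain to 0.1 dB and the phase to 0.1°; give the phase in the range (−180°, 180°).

At s = jω = j250:
zero (s+5): 5 + j250 → |·| = √(5²+250²) = √62525 ≈ 250.05, ∠ = arctan(250/5) ≈ 88.85°
pole (s+250): 250 + j250 → |·| = √(250²+250²) = √125000 ≈ 353.55, ∠ = arctan(250/250) ≈ 45.00°
pole (s+494): 494 + j250 → |·| = √(494²+250²) = √306536 ≈ 553.66, ∠ = arctan(250/494) ≈ 26.84°
pole at origin: |s| = 250, ∠ = 90.00° (in denominator)
|T| = 2 · 250.05 / 4.8937e+07 ≈ 1.0219e-05
Gain = 20 log₁₀(1.0219e-05) ≈ -99.81 dB
∠T = 88.85° − 161.84° = -72.99°

-99.8 dB, -73.0°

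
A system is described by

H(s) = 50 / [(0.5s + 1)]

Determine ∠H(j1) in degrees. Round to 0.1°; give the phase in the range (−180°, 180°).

-26.6°

At ω = 1 rad/s:
pole (1 + j1·0.5) = 1 + j0.5 → |·| ≈ 1.118, ∠ ≈ 26.57°
∠H = (0°) − (26.57°) = -26.57°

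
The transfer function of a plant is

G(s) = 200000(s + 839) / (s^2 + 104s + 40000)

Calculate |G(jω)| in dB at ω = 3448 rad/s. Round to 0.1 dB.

35.5 dB

At s = jω = j3448:
zero (s+839): 839 + j3448 → |·| = √(839²+3448²) = √12592625 ≈ 3548.6, ∠ = arctan(3448/839) ≈ 76.32°
quadratic: (j3448)² + 104·j3448 + 40000 = -11848704 + j358592 → |·| ≈ 1.1854e+07, ∠ ≈ 178.27°
|G| = 200000 · 3548.6 / 1.1854e+07 ≈ 59.872
Gain = 20 log₁₀(59.872) ≈ 35.54 dB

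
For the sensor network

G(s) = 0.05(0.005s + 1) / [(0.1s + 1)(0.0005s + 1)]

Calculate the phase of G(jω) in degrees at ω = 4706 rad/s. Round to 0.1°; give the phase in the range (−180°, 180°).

-69.3°

At ω = 4706 rad/s:
zero (1 + j4706·0.005) = 1 + j23.53 → |·| ≈ 23.551, ∠ ≈ 87.57°
pole (1 + j4706·0.1) = 1 + j470.6 → |·| ≈ 470.6, ∠ ≈ 89.88°
pole (1 + j4706·0.0005) = 1 + j2.353 → |·| ≈ 2.5567, ∠ ≈ 66.98°
∠G = (87.57°) − (89.88° + 66.98°) = -69.29°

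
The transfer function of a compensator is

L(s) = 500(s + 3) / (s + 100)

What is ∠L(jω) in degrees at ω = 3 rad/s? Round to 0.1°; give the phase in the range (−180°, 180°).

43.3°

At s = jω = j3:
zero (s+3): 3 + j3 → |·| = √(3²+3²) = √18 ≈ 4.2426, ∠ = arctan(3/3) ≈ 45.00°
pole (s+100): 100 + j3 → |·| = √(100²+3²) = √10009 ≈ 100.04, ∠ = arctan(3/100) ≈ 1.72°
∠L = 45.00° − 1.72° = 43.28°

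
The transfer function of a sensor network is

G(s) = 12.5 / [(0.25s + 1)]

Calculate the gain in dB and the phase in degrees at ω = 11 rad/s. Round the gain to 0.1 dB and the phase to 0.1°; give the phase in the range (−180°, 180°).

12.6 dB, -70.0°

At ω = 11 rad/s:
pole (1 + j11·0.25) = 1 + j2.75 → |·| ≈ 2.9262, ∠ ≈ 70.02°
|G| = 12.5 · 1 / (2.9262) ≈ 4.2718
Gain = 20 log₁₀(4.2718) ≈ 12.61 dB
∠G = (0°) − (70.02°) = -70.02°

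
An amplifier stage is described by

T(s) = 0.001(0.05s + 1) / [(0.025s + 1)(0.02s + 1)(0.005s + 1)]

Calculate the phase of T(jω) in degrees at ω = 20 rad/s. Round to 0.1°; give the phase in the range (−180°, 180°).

-9.1°

At ω = 20 rad/s:
zero (1 + j20·0.05) = 1 + j1 → |·| ≈ 1.4142, ∠ ≈ 45.00°
pole (1 + j20·0.025) = 1 + j0.5 → |·| ≈ 1.118, ∠ ≈ 26.57°
pole (1 + j20·0.02) = 1 + j0.4 → |·| ≈ 1.077, ∠ ≈ 21.80°
pole (1 + j20·0.005) = 1 + j0.1 → |·| ≈ 1.005, ∠ ≈ 5.71°
∠T = (45.00°) − (26.57° + 21.80° + 5.71°) = -9.08°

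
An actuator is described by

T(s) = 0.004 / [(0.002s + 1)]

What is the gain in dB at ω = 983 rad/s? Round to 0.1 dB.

At ω = 983 rad/s:
pole (1 + j983·0.002) = 1 + j1.966 → |·| ≈ 2.2057, ∠ ≈ 63.04°
|T| = 0.004 · 1 / (2.2057) ≈ 0.0018135
Gain = 20 log₁₀(0.0018135) ≈ -54.83 dB

-54.8 dB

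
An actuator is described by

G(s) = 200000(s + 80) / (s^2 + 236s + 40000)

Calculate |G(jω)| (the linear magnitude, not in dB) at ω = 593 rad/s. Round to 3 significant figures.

At s = jω = j593:
zero (s+80): 80 + j593 → |·| = √(80²+593²) = √358049 ≈ 598.37, ∠ = arctan(593/80) ≈ 82.32°
quadratic: (j593)² + 236·j593 + 40000 = -311649 + j139948 → |·| ≈ 3.4163e+05, ∠ ≈ 155.82°
|G| = 200000 · 598.37 / 3.4163e+05 ≈ 350.3

350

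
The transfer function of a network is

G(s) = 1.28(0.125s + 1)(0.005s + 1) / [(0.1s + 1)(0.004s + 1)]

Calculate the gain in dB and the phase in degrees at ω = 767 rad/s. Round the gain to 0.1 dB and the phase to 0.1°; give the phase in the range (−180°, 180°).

5.9 dB, 3.6°

At ω = 767 rad/s:
zero (1 + j767·0.125) = 1 + j95.875 → |·| ≈ 95.88, ∠ ≈ 89.40°
zero (1 + j767·0.005) = 1 + j3.835 → |·| ≈ 3.9632, ∠ ≈ 75.39°
pole (1 + j767·0.1) = 1 + j76.7 → |·| ≈ 76.707, ∠ ≈ 89.25°
pole (1 + j767·0.004) = 1 + j3.068 → |·| ≈ 3.2269, ∠ ≈ 71.95°
|G| = 1.28 · 95.88 · 3.9632 / (76.707 · 3.2269) ≈ 1.965
Gain = 20 log₁₀(1.965) ≈ 5.87 dB
∠G = (89.40° + 75.39°) − (89.25° + 71.95°) = 3.59°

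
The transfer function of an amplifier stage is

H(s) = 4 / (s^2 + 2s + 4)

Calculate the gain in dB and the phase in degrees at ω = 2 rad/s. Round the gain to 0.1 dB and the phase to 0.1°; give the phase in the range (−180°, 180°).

0.0 dB, -90.0°

At s = jω = j2:
quadratic: (j2)² + 2·j2 + 4 = 0 + j4 → |·| ≈ 4, ∠ ≈ 90.00°
|H| = 4 / 4 ≈ 1
Gain = 20 log₁₀(1) ≈ 0.00 dB
∠H = 0.00° − 90.00° = -90.00°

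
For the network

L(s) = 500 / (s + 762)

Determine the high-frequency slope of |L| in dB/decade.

-20 dB/decade

Each pole contributes −20 dB/decade at high frequency; each zero contributes +20 dB/decade.
Net: 0 zero(s) − 1 pole(s) → -20 dB/decade.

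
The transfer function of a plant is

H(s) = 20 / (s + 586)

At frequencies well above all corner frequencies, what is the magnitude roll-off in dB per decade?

-20 dB/decade

Each pole contributes −20 dB/decade at high frequency; each zero contributes +20 dB/decade.
Net: 0 zero(s) − 1 pole(s) → -20 dB/decade.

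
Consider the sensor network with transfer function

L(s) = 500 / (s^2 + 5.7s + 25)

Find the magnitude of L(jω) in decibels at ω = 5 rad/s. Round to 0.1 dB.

At s = jω = j5:
quadratic: (j5)² + 5.7·j5 + 25 = 0 + j28.5 → |·| ≈ 28.5, ∠ ≈ 90.00°
|L| = 500 / 28.5 ≈ 17.544
Gain = 20 log₁₀(17.544) ≈ 24.88 dB

24.9 dB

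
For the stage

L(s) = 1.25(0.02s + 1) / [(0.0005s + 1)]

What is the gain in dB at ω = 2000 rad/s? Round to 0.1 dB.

31.0 dB

At ω = 2000 rad/s:
zero (1 + j2000·0.02) = 1 + j40 → |·| ≈ 40.012, ∠ ≈ 88.57°
pole (1 + j2000·0.0005) = 1 + j1 → |·| ≈ 1.4142, ∠ ≈ 45.00°
|L| = 1.25 · 40.012 / (1.4142) ≈ 35.366
Gain = 20 log₁₀(35.366) ≈ 30.97 dB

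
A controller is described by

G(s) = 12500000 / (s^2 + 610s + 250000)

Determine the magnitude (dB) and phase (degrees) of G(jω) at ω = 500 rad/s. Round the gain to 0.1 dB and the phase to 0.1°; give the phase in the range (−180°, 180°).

32.3 dB, -90.0°

At s = jω = j500:
quadratic: (j500)² + 610·j500 + 250000 = 0 + j305000 → |·| ≈ 3.05e+05, ∠ ≈ 90.00°
|G| = 12500000 / 3.05e+05 ≈ 40.984
Gain = 20 log₁₀(40.984) ≈ 32.25 dB
∠G = 0.00° − 90.00° = -90.00°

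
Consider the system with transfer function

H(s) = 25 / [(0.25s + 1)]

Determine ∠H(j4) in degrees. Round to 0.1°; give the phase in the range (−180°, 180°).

At ω = 4 rad/s:
pole (1 + j4·0.25) = 1 + j1 → |·| ≈ 1.4142, ∠ ≈ 45.00°
∠H = (0°) − (45.00°) = -45.00°

-45.0°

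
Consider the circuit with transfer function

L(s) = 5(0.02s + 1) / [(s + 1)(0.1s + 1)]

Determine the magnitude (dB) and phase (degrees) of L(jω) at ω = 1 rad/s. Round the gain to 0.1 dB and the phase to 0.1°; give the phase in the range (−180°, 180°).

At ω = 1 rad/s:
zero (1 + j1·0.02) = 1 + j0.02 → |·| ≈ 1.0002, ∠ ≈ 1.15°
pole (1 + j1·1) = 1 + j1 → |·| ≈ 1.4142, ∠ ≈ 45.00°
pole (1 + j1·0.1) = 1 + j0.1 → |·| ≈ 1.005, ∠ ≈ 5.71°
|L| = 5 · 1.0002 / (1.4142 · 1.005) ≈ 3.5187
Gain = 20 log₁₀(3.5187) ≈ 10.93 dB
∠L = (1.15°) − (45.00° + 5.71°) = -49.56°

10.9 dB, -49.6°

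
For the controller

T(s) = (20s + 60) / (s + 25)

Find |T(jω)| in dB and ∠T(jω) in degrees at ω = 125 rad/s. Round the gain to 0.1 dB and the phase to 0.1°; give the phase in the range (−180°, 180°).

Substitute s = j125:
Numerator: 20(j125) + 60 = 60 + j2500
Denominator: (j125) + 25 = 25 + j125
|N| = √(60² + 2500²) ≈ 2500.7, ∠N ≈ 88.63°
|D| = √(25² + 125²) ≈ 127.48, ∠D ≈ 78.69°
|T| = 2500.7 / 127.48 ≈ 19.616
Gain = 20 log₁₀(19.616) ≈ 25.85 dB
∠T = 88.63° − 78.69° = 9.94°

25.9 dB, 9.9°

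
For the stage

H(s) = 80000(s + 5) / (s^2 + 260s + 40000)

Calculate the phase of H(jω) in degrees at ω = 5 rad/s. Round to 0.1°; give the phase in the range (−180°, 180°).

43.1°

At s = jω = j5:
zero (s+5): 5 + j5 → |·| = √(5²+5²) = √50 ≈ 7.0711, ∠ = arctan(5/5) ≈ 45.00°
quadratic: (j5)² + 260·j5 + 40000 = 39975 + j1300 → |·| ≈ 39996, ∠ ≈ 1.86°
∠H = 45.00° − 1.86° = 43.14°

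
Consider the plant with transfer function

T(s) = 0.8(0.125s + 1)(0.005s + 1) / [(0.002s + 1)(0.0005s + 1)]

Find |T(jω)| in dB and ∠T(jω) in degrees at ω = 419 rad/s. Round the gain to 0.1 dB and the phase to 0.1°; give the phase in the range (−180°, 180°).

At ω = 419 rad/s:
zero (1 + j419·0.125) = 1 + j52.375 → |·| ≈ 52.385, ∠ ≈ 88.91°
zero (1 + j419·0.005) = 1 + j2.095 → |·| ≈ 2.3214, ∠ ≈ 64.48°
pole (1 + j419·0.002) = 1 + j0.838 → |·| ≈ 1.3047, ∠ ≈ 39.96°
pole (1 + j419·0.0005) = 1 + j0.2095 → |·| ≈ 1.0217, ∠ ≈ 11.83°
|T| = 0.8 · 52.385 · 2.3214 / (1.3047 · 1.0217) ≈ 72.982
Gain = 20 log₁₀(72.982) ≈ 37.26 dB
∠T = (88.91° + 64.48°) − (39.96° + 11.83°) = 101.60°

37.3 dB, 101.6°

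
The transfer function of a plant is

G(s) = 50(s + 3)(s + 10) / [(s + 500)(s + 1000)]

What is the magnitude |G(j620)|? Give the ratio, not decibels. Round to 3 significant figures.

20.5

At s = jω = j620:
zero (s+3): 3 + j620 → |·| = √(3²+620²) = √384409 ≈ 620.01, ∠ = arctan(620/3) ≈ 89.72°
zero (s+10): 10 + j620 → |·| = √(10²+620²) = √384500 ≈ 620.08, ∠ = arctan(620/10) ≈ 89.08°
pole (s+500): 500 + j620 → |·| = √(500²+620²) = √634400 ≈ 796.49, ∠ = arctan(620/500) ≈ 51.12°
pole (s+1000): 1000 + j620 → |·| = √(1000²+620²) = √1384400 ≈ 1176.6, ∠ = arctan(620/1000) ≈ 31.80°
|G| = 50 · 3.8446e+05 / 9.3715e+05 ≈ 20.512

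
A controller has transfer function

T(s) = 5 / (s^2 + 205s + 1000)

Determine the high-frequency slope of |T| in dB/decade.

-40 dB/decade

Each pole contributes −20 dB/decade at high frequency; each zero contributes +20 dB/decade.
Net: 0 zero(s) − 2 pole(s) → -40 dB/decade.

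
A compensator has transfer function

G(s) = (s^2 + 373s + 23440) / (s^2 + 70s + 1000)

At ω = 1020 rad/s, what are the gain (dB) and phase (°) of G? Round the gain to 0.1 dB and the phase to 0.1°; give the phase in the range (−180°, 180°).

0.4 dB, -16.6°

Substitute s = j1020:
Numerator: (j1020)^2 + 373(j1020) + 23440 = -1016960 + j380460
Denominator: (j1020)^2 + 70(j1020) + 1000 = -1039400 + j71400
|N| = √(1016960² + 380460²) ≈ 1.0858e+06, ∠N ≈ 159.49°
|D| = √(1039400² + 71400²) ≈ 1.0418e+06, ∠D ≈ 176.07°
|G| = 1.0858e+06 / 1.0418e+06 ≈ 1.0422
Gain = 20 log₁₀(1.0422) ≈ 0.36 dB
∠G = 159.49° − 176.07° = -16.58°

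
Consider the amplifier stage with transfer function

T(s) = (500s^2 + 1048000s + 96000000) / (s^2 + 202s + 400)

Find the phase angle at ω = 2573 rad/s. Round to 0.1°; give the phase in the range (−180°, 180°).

Substitute s = j2573:
Numerator: 500(j2573)^2 + 1048000(j2573) + 96000000 = -3214164500 + j2696504000
Denominator: (j2573)^2 + 202(j2573) + 400 = -6619929 + j519746
|N| = √(3214164500² + 2696504000²) ≈ 4.1955e+09, ∠N ≈ 140.01°
|D| = √(6619929² + 519746²) ≈ 6.6403e+06, ∠D ≈ 175.51°
∠T = 140.01° − 175.51° = -35.50°

-35.5°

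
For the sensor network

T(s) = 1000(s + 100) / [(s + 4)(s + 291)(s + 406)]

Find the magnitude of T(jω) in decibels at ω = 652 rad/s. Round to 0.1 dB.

-54.7 dB

At s = jω = j652:
zero (s+100): 100 + j652 → |·| = √(100²+652²) = √435104 ≈ 659.62, ∠ = arctan(652/100) ≈ 81.28°
pole (s+4): 4 + j652 → |·| = √(4²+652²) = √425120 ≈ 652.01, ∠ = arctan(652/4) ≈ 89.65°
pole (s+291): 291 + j652 → |·| = √(291²+652²) = √509785 ≈ 713.99, ∠ = arctan(652/291) ≈ 65.95°
pole (s+406): 406 + j652 → |·| = √(406²+652²) = √589940 ≈ 768.08, ∠ = arctan(652/406) ≈ 58.09°
|T| = 1000 · 659.62 / 3.5756e+08 ≈ 0.0018448
Gain = 20 log₁₀(0.0018448) ≈ -54.68 dB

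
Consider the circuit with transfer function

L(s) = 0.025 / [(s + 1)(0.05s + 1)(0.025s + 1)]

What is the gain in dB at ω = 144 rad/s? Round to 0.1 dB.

At ω = 144 rad/s:
pole (1 + j144·1) = 1 + j144 → |·| ≈ 144, ∠ ≈ 89.60°
pole (1 + j144·0.05) = 1 + j7.2 → |·| ≈ 7.2691, ∠ ≈ 82.09°
pole (1 + j144·0.025) = 1 + j3.6 → |·| ≈ 3.7363, ∠ ≈ 74.48°
|L| = 0.025 · 1 / (144 · 7.2691 · 3.7363) ≈ 6.3923e-06
Gain = 20 log₁₀(6.3923e-06) ≈ -103.89 dB

-103.9 dB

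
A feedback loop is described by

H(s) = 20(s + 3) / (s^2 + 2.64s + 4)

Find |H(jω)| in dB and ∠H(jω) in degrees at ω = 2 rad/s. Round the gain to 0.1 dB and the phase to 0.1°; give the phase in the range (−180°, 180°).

At s = jω = j2:
zero (s+3): 3 + j2 → |·| = √(3²+2²) = √13 ≈ 3.6056, ∠ = arctan(2/3) ≈ 33.69°
quadratic: (j2)² + 2.64·j2 + 4 = 0 + j5.28 → |·| ≈ 5.28, ∠ ≈ 90.00°
|H| = 20 · 3.6056 / 5.28 ≈ 13.658
Gain = 20 log₁₀(13.658) ≈ 22.71 dB
∠H = 33.69° − 90.00° = -56.31°

22.7 dB, -56.3°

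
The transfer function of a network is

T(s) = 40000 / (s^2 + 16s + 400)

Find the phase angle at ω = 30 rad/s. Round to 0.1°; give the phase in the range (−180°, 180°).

At s = jω = j30:
quadratic: (j30)² + 16·j30 + 400 = -500 + j480 → |·| ≈ 693.11, ∠ ≈ 136.17°
∠T = 0.00° − 136.17° = -136.17°

-136.2°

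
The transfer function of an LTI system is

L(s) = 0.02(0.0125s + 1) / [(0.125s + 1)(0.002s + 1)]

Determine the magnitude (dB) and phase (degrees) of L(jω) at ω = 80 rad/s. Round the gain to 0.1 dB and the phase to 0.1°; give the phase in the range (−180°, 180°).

At ω = 80 rad/s:
zero (1 + j80·0.0125) = 1 + j1 → |·| ≈ 1.4142, ∠ ≈ 45.00°
pole (1 + j80·0.125) = 1 + j10 → |·| ≈ 10.05, ∠ ≈ 84.29°
pole (1 + j80·0.002) = 1 + j0.16 → |·| ≈ 1.0127, ∠ ≈ 9.09°
|L| = 0.02 · 1.4142 / (10.05 · 1.0127) ≈ 0.002779
Gain = 20 log₁₀(0.002779) ≈ -51.12 dB
∠L = (45.00°) − (84.29° + 9.09°) = -48.38°

-51.1 dB, -48.4°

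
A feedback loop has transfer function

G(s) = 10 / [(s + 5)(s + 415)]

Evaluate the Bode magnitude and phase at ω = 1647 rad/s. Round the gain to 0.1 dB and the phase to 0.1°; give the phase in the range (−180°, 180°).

At s = jω = j1647:
pole (s+5): 5 + j1647 → |·| = √(5²+1647²) = √2712634 ≈ 1647, ∠ = arctan(1647/5) ≈ 89.83°
pole (s+415): 415 + j1647 → |·| = √(415²+1647²) = √2884834 ≈ 1698.5, ∠ = arctan(1647/415) ≈ 75.86°
|G| = 10 / 2.7974e+06 ≈ 3.5747e-06
Gain = 20 log₁₀(3.5747e-06) ≈ -108.94 dB
∠G = 0.00° − 165.69° = -165.69°

-108.9 dB, -165.7°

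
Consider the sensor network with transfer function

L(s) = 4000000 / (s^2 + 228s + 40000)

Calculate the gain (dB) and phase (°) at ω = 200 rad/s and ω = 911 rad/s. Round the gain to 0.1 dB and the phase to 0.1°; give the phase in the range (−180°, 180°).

At s = jω = j200:
quadratic: (j200)² + 228·j200 + 40000 = 0 + j45600 → |·| ≈ 45600, ∠ ≈ 90.00°
|L| = 4000000 / 45600 ≈ 87.719
Gain = 20 log₁₀(87.719) ≈ 38.86 dB
∠L = 0.00° − 90.00° = -90.00°

At s = jω = j911:
quadratic: (j911)² + 228·j911 + 40000 = -789921 + j207708 → |·| ≈ 8.1677e+05, ∠ ≈ 165.27°
|L| = 4000000 / 8.1677e+05 ≈ 4.8973
Gain = 20 log₁₀(4.8973) ≈ 13.80 dB
∠L = 0.00° − 165.27° = -165.27°

ω = 200: 38.9 dB, -90.0°; ω = 911: 13.8 dB, -165.3°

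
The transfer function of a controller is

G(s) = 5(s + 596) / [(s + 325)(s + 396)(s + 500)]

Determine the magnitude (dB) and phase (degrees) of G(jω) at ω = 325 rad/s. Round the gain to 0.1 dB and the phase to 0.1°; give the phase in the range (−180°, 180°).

At s = jω = j325:
zero (s+596): 596 + j325 → |·| = √(596²+325²) = √460841 ≈ 678.85, ∠ = arctan(325/596) ≈ 28.60°
pole (s+325): 325 + j325 → |·| = √(325²+325²) = √211250 ≈ 459.62, ∠ = arctan(325/325) ≈ 45.00°
pole (s+396): 396 + j325 → |·| = √(396²+325²) = √262441 ≈ 512.29, ∠ = arctan(325/396) ≈ 39.38°
pole (s+500): 500 + j325 → |·| = √(500²+325²) = √355625 ≈ 596.34, ∠ = arctan(325/500) ≈ 33.02°
|G| = 5 · 678.85 / 1.4041e+08 ≈ 2.4174e-05
Gain = 20 log₁₀(2.4174e-05) ≈ -92.33 dB
∠G = 28.60° − 117.40° = -88.80°

-92.3 dB, -88.8°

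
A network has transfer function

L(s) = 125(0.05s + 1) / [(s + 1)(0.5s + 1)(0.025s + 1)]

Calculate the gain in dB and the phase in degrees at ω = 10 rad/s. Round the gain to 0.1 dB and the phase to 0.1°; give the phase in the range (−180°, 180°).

At ω = 10 rad/s:
zero (1 + j10·0.05) = 1 + j0.5 → |·| ≈ 1.118, ∠ ≈ 26.57°
pole (1 + j10·1) = 1 + j10 → |·| ≈ 10.05, ∠ ≈ 84.29°
pole (1 + j10·0.5) = 1 + j5 → |·| ≈ 5.099, ∠ ≈ 78.69°
pole (1 + j10·0.025) = 1 + j0.25 → |·| ≈ 1.0308, ∠ ≈ 14.04°
|L| = 125 · 1.118 / (10.05 · 5.099 · 1.0308) ≈ 2.6456
Gain = 20 log₁₀(2.6456) ≈ 8.45 dB
∠L = (26.57°) − (84.29° + 78.69° + 14.04°) = -150.45°

8.5 dB, -150.5°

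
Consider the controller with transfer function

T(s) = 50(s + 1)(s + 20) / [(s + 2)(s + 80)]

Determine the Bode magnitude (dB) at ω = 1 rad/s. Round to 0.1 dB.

18.0 dB

At s = jω = j1:
zero (s+1): 1 + j1 → |·| = √(1²+1²) = √2 ≈ 1.4142, ∠ = arctan(1/1) ≈ 45.00°
zero (s+20): 20 + j1 → |·| = √(20²+1²) = √401 ≈ 20.025, ∠ = arctan(1/20) ≈ 2.86°
pole (s+2): 2 + j1 → |·| = √(2²+1²) = √5 ≈ 2.2361, ∠ = arctan(1/2) ≈ 26.57°
pole (s+80): 80 + j1 → |·| = √(80²+1²) = √6401 ≈ 80.006, ∠ = arctan(1/80) ≈ 0.72°
|T| = 50 · 28.319 / 178.9 ≈ 7.9148
Gain = 20 log₁₀(7.9148) ≈ 17.97 dB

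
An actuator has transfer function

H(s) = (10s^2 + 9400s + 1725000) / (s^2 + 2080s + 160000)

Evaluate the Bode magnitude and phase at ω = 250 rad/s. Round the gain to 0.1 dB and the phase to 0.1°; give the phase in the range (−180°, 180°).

Substitute s = j250:
Numerator: 10(j250)^2 + 9400(j250) + 1725000 = 1100000 + j2350000
Denominator: (j250)^2 + 2080(j250) + 160000 = 97500 + j520000
|N| = √(1100000² + 2350000²) ≈ 2.5947e+06, ∠N ≈ 64.92°
|D| = √(97500² + 520000²) ≈ 5.2906e+05, ∠D ≈ 79.38°
|H| = 2.5947e+06 / 5.2906e+05 ≈ 4.9044
Gain = 20 log₁₀(4.9044) ≈ 13.81 dB
∠H = 64.92° − 79.38° = -14.46°

13.8 dB, -14.5°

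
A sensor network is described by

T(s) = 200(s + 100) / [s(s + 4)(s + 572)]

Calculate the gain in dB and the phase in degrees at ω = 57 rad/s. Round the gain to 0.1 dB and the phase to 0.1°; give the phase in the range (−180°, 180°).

-38.2 dB, -152.0°

At s = jω = j57:
zero (s+100): 100 + j57 → |·| = √(100²+57²) = √13249 ≈ 115.1, ∠ = arctan(57/100) ≈ 29.68°
pole (s+4): 4 + j57 → |·| = √(4²+57²) = √3265 ≈ 57.14, ∠ = arctan(57/4) ≈ 85.99°
pole (s+572): 572 + j57 → |·| = √(572²+57²) = √330433 ≈ 574.83, ∠ = arctan(57/572) ≈ 5.69°
pole at origin: |s| = 57, ∠ = 90.00° (in denominator)
|T| = 200 · 115.1 / 1.8722e+06 ≈ 0.012296
Gain = 20 log₁₀(0.012296) ≈ -38.20 dB
∠T = 29.68° − 181.68° = -152.00°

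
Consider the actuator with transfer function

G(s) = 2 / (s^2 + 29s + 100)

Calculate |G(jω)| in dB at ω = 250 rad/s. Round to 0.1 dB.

Substitute s = j250:
Numerator: 2 = 2 + j0
Denominator: (j250)^2 + 29(j250) + 100 = -62400 + j7250
|N| = √(2² + 0²) ≈ 2, ∠N ≈ 0.00°
|D| = √(62400² + 7250²) ≈ 62820, ∠D ≈ 173.37°
|G| = 2 / 62820 ≈ 3.1837e-05
Gain = 20 log₁₀(3.1837e-05) ≈ -89.94 dB

-89.9 dB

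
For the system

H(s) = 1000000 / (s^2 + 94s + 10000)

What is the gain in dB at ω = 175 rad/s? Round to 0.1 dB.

31.6 dB

At s = jω = j175:
quadratic: (j175)² + 94·j175 + 10000 = -20625 + j16450 → |·| ≈ 26382, ∠ ≈ 141.42°
|H| = 1000000 / 26382 ≈ 37.905
Gain = 20 log₁₀(37.905) ≈ 31.57 dB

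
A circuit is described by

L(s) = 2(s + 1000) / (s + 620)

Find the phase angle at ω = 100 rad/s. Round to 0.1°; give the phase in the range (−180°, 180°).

-3.5°

At s = jω = j100:
zero (s+1000): 1000 + j100 → |·| = √(1000²+100²) = √1010000 ≈ 1005, ∠ = arctan(100/1000) ≈ 5.71°
pole (s+620): 620 + j100 → |·| = √(620²+100²) = √394400 ≈ 628.01, ∠ = arctan(100/620) ≈ 9.16°
∠L = 5.71° − 9.16° = -3.45°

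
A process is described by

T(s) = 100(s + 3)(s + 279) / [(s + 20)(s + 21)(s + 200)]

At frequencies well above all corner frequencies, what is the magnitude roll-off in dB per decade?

Each pole contributes −20 dB/decade at high frequency; each zero contributes +20 dB/decade.
Net: 2 zero(s) − 3 pole(s) → -20 dB/decade.

-20 dB/decade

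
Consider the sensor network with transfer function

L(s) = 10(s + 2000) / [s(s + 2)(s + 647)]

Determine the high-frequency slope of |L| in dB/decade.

-40 dB/decade

Each pole contributes −20 dB/decade at high frequency; each zero contributes +20 dB/decade.
Net: 1 zero(s) − 3 pole(s) → -40 dB/decade.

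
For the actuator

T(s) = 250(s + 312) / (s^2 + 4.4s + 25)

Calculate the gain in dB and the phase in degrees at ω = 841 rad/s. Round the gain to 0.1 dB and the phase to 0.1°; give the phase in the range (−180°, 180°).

-10.0 dB, -110.1°

At s = jω = j841:
zero (s+312): 312 + j841 → |·| = √(312²+841²) = √804625 ≈ 897.01, ∠ = arctan(841/312) ≈ 69.65°
quadratic: (j841)² + 4.4·j841 + 25 = -707256 + j3700.4 → |·| ≈ 7.0727e+05, ∠ ≈ 179.70°
|T| = 250 · 897.01 / 7.0727e+05 ≈ 0.31707
Gain = 20 log₁₀(0.31707) ≈ -9.98 dB
∠T = 69.65° − 179.70° = -110.05°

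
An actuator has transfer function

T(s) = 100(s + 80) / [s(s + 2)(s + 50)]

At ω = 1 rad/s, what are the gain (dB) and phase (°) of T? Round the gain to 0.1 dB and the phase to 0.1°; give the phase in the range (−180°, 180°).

At s = jω = j1:
zero (s+80): 80 + j1 → |·| = √(80²+1²) = √6401 ≈ 80.006, ∠ = arctan(1/80) ≈ 0.72°
pole (s+2): 2 + j1 → |·| = √(2²+1²) = √5 ≈ 2.2361, ∠ = arctan(1/2) ≈ 26.57°
pole (s+50): 50 + j1 → |·| = √(50²+1²) = √2501 ≈ 50.01, ∠ = arctan(1/50) ≈ 1.15°
pole at origin: |s| = 1, ∠ = 90.00° (in denominator)
|T| = 100 · 80.006 / 111.83 ≈ 71.543
Gain = 20 log₁₀(71.543) ≈ 37.09 dB
∠T = 0.72° − 117.72° = -117.00°

37.1 dB, -117.0°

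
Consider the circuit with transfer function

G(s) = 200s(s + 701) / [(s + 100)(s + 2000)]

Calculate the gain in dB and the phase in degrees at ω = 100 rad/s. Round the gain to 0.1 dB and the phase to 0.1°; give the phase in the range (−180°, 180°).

At s = jω = j100:
zero (s+701): 701 + j100 → |·| = √(701²+100²) = √501401 ≈ 708.1, ∠ = arctan(100/701) ≈ 8.12°
zero at origin: s = j100 → |·| = 100, ∠ = 90.00°
pole (s+100): 100 + j100 → |·| = √(100²+100²) = √20000 ≈ 141.42, ∠ = arctan(100/100) ≈ 45.00°
pole (s+2000): 2000 + j100 → |·| = √(2000²+100²) = √4010000 ≈ 2002.5, ∠ = arctan(100/2000) ≈ 2.86°
|G| = 200 · 70810 / 2.8319e+05 ≈ 50.009
Gain = 20 log₁₀(50.009) ≈ 33.98 dB
∠G = 98.12° − 47.86° = 50.26°

34.0 dB, 50.3°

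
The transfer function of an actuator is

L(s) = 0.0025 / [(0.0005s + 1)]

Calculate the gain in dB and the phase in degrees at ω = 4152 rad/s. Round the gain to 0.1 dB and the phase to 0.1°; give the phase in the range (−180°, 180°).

-59.3 dB, -64.3°

At ω = 4152 rad/s:
pole (1 + j4152·0.0005) = 1 + j2.076 → |·| ≈ 2.3043, ∠ ≈ 64.28°
|L| = 0.0025 · 1 / (2.3043) ≈ 0.0010849
Gain = 20 log₁₀(0.0010849) ≈ -59.29 dB
∠L = (0°) − (64.28°) = -64.28°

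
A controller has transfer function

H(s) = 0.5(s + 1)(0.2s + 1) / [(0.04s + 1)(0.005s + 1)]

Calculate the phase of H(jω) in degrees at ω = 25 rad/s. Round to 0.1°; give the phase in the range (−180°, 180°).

At ω = 25 rad/s:
zero (1 + j25·1) = 1 + j25 → |·| ≈ 25.02, ∠ ≈ 87.71°
zero (1 + j25·0.2) = 1 + j5 → |·| ≈ 5.099, ∠ ≈ 78.69°
pole (1 + j25·0.04) = 1 + j1 → |·| ≈ 1.4142, ∠ ≈ 45.00°
pole (1 + j25·0.005) = 1 + j0.125 → |·| ≈ 1.0078, ∠ ≈ 7.13°
∠H = (87.71° + 78.69°) − (45.00° + 7.13°) = 114.27°

114.3°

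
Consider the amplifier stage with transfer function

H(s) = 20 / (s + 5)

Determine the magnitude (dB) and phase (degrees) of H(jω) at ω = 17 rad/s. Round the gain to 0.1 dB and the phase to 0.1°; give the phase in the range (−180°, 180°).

1.1 dB, -73.6°

Substitute s = j17:
Numerator: 20 = 20 + j0
Denominator: (j17) + 5 = 5 + j17
|N| = √(20² + 0²) ≈ 20, ∠N ≈ 0.00°
|D| = √(5² + 17²) ≈ 17.72, ∠D ≈ 73.61°
|H| = 20 / 17.72 ≈ 1.1287
Gain = 20 log₁₀(1.1287) ≈ 1.05 dB
∠H = 0.00° − 73.61° = -73.61°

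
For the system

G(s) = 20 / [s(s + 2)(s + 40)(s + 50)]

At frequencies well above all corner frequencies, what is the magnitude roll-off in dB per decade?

-80 dB/decade

Each pole contributes −20 dB/decade at high frequency; each zero contributes +20 dB/decade.
Net: 0 zero(s) − 4 pole(s) → -80 dB/decade.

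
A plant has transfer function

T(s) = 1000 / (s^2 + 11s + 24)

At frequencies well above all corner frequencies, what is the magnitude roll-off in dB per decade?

-40 dB/decade

Each pole contributes −20 dB/decade at high frequency; each zero contributes +20 dB/decade.
Net: 0 zero(s) − 2 pole(s) → -40 dB/decade.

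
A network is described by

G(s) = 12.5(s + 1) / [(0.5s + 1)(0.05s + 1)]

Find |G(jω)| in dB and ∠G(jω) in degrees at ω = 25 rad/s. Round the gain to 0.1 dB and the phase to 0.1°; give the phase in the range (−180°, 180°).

23.9 dB, -49.1°

At ω = 25 rad/s:
zero (1 + j25·1) = 1 + j25 → |·| ≈ 25.02, ∠ ≈ 87.71°
pole (1 + j25·0.5) = 1 + j12.5 → |·| ≈ 12.54, ∠ ≈ 85.43°
pole (1 + j25·0.05) = 1 + j1.25 → |·| ≈ 1.6008, ∠ ≈ 51.34°
|G| = 12.5 · 25.02 / (12.54 · 1.6008) ≈ 15.58
Gain = 20 log₁₀(15.58) ≈ 23.85 dB
∠G = (87.71°) − (85.43° + 51.34°) = -49.06°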